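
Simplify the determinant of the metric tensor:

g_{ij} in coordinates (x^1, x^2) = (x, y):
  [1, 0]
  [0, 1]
For a 2×2 metric: det(g) = g_{11}·g_{22} - g_{12}·g_{21}
= (1)·(1) - (0)·(0)
= 1 - 0
det(g) = 1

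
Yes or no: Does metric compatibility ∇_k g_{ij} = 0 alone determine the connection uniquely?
One also needs vanishing torsion; metric compatibility plus torsion-freeness singles out the Levi-Civita connection.
No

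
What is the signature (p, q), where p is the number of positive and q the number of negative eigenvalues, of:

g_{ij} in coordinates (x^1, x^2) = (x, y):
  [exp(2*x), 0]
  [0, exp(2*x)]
The metric is diagonal, so its eigenvalues are the diagonal entries: exp(2*x), exp(2*x) (at a generic point, where coordinate-dependent entries are positive).
2 positive, 0 negative.
(2, 0) - Riemannian (positive definite)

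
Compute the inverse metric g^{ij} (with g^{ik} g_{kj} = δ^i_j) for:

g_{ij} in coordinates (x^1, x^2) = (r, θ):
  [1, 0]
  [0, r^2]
The metric is diagonal, so g^{ij} is diagonal with entries 1/g_{ii}: diag(1, 1/(r^2)).
g^{ij}:
  [1, 0]
  [0, 1/r^2]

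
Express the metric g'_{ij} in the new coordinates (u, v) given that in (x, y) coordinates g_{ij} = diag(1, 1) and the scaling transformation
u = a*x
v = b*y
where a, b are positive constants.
Invert the transformation: x = u/a, y = v/b
g'_{ij} = (∂x^k/∂x'^i)(∂x^l/∂x'^j) g_{kl}; with g_{kl} = δ_{kl} this is Σ_k (∂x^k/∂x'^i)(∂x^k/∂x'^j).
Jacobian: ∂x/∂u = 1/a, ∂x/∂v = 0, ∂y/∂u = 0, ∂y/∂v = 1/b
g'_{uu} = (1/a)(1/a) + (0)(0) = 1/a^2
g'_{uv} = (1/a)(0) + (0)(1/b) = 0
g'_{vv} = (0)(0) + (1/b)(1/b) = 1/b^2
g'_{ij} = diag(1/a^2, 1/b^2)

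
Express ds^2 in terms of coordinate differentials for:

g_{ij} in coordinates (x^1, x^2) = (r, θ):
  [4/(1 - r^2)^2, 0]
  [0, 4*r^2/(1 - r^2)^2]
ds^2 = g_{ij} dx^i dx^j; only the non-zero components contribute.
ds^2 = (4/(1 - r^2)^2) dr^2 + (4*r^2/(1 - r^2)^2) dθ^2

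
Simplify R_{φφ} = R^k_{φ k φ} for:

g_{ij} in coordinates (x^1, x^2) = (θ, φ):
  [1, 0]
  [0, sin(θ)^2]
Non-zero Christoffel symbols (Γ^k_{ij} = Γ^k_{ji}):
Γ^θ_{φ φ} = -sin(2*θ)/2
Γ^φ_{θ φ} = 1/tan(θ)
R^θ_{φ θ φ} = ∂_θ Γ^θ_{φ φ} - ∂_φ Γ^θ_{φ θ} + Γ^θ_{θ m} Γ^m_{φ φ} - Γ^θ_{φ m} Γ^m_{φ θ}
  = (-cos(2*θ)) - (0) + (0) - (-cos(θ)^2) = sin(θ)^2
R^φ_{φ φ φ} = 0 (a repeated index in an antisymmetric pair)
R_{φφ} = R^θ_{φ θ φ} + R^φ_{φ φ φ} = (sin(θ)^2) + (0) = sin(θ)^2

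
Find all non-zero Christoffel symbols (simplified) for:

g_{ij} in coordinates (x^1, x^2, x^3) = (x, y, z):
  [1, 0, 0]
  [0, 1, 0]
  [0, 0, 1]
Using Γ^k_{ij} = (1/2) g^{km} (∂_i g_{mj} + ∂_j g_{mi} - ∂_m g_{ij}); the metric is diagonal, so only the m = k term contributes.
Every metric component is constant, so all ∂_m g_{ij} = 0 and every Christoffel symbol vanishes.
All Christoffel symbols are zero.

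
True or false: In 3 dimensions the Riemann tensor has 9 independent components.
n^2(n^2-1)/12 = 9·8/12 = 6 independent components for n = 3.
False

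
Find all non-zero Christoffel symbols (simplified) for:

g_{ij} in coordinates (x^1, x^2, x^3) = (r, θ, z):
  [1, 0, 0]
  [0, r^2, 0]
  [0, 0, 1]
Using Γ^k_{ij} = (1/2) g^{km} (∂_i g_{mj} + ∂_j g_{mi} - ∂_m g_{ij}); the metric is diagonal, so only the m = k term contributes.
Non-zero symbols (using the symmetry Γ^k_{ij} = Γ^k_{ji}):
Γ^r_{θ θ} = (1/2) g^{rr} (∂_θ g_{rθ} + ∂_θ g_{rθ} - ∂_r g_{θθ}) = (1/2)(1)((0) + (0) - (2*r)) = -r
Γ^θ_{r θ} = (1/2) g^{θθ} (∂_r g_{θθ} + ∂_θ g_{θr} - ∂_θ g_{rθ}) = (1/2)(1/r^2)((2*r) + (0) - (0)) = 1/r
All other Christoffel symbols are zero.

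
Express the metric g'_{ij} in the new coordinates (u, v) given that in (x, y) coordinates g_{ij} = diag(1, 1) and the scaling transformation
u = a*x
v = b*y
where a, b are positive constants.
Invert the transformation: x = u/a, y = v/b
g'_{ij} = (∂x^k/∂x'^i)(∂x^l/∂x'^j) g_{kl}; with g_{kl} = δ_{kl} this is Σ_k (∂x^k/∂x'^i)(∂x^k/∂x'^j).
Jacobian: ∂x/∂u = 1/a, ∂x/∂v = 0, ∂y/∂u = 0, ∂y/∂v = 1/b
g'_{uu} = (1/a)(1/a) + (0)(0) = 1/a^2
g'_{uv} = (1/a)(0) + (0)(1/b) = 0
g'_{vv} = (0)(0) + (1/b)(1/b) = 1/b^2
g'_{ij} = diag(1/a^2, 1/b^2)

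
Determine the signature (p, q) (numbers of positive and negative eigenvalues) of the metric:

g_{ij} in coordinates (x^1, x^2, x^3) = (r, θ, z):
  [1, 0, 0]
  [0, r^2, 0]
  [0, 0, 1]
The metric is diagonal, so its eigenvalues are the diagonal entries: 1, r^2, 1 (at a generic point, where coordinate-dependent entries are positive).
3 positive, 0 negative.
(3, 0) - Riemannian (positive definite)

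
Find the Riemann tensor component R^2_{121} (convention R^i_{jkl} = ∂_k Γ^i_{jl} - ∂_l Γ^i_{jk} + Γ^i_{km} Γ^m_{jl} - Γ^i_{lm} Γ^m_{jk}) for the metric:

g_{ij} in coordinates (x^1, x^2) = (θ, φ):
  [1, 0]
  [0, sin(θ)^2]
Non-zero Christoffel symbols (Γ^k_{ij} = Γ^k_{ji}):
Γ^θ_{φ φ} = -sin(2*θ)/2
Γ^φ_{θ φ} = 1/tan(θ)
R^φ_{θ φ θ} = ∂_φ Γ^φ_{θ θ} - ∂_θ Γ^φ_{θ φ} + Γ^φ_{φ m} Γ^m_{θ θ} - Γ^φ_{θ m} Γ^m_{θ φ}
  = (0) - (-1/sin(θ)^2) + (0) - (1/tan(θ)^2) = 1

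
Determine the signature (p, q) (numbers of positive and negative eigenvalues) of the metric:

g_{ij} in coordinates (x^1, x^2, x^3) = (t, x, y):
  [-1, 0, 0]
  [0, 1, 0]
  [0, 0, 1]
The metric is diagonal, so its eigenvalues are the diagonal entries: -1, 1, 1 (at a generic point, where coordinate-dependent entries are positive).
2 positive, 1 negative.
(2, 1) - Lorentzian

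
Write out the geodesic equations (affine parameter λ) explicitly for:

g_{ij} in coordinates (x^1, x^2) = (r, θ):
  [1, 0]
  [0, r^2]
Geodesic equation: d^2x^k/dλ^2 + Γ^k_{ij} (dx^i/dλ)(dx^j/dλ) = 0.
Non-zero Christoffel symbols:
Γ^r_{θ θ} = -r
Γ^θ_{r θ} = 1/r
Substituting (the symmetric pair Γ^k_{ij}, Γ^k_{ji} combines into a factor 2):
d^2r/dλ^2 - r (dθ/dλ)^2 = 0
d^2θ/dλ^2 + (2/r) (dr/dλ)(dθ/dλ) = 0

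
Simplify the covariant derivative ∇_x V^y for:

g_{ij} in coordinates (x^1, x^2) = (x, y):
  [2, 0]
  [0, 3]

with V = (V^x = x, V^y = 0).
All Christoffel symbols are zero.
∇_x V^y = ∂_x V^y + Γ^y_{x j} V^j
  = (0) + (0)(x) + (0)(0)
  = 0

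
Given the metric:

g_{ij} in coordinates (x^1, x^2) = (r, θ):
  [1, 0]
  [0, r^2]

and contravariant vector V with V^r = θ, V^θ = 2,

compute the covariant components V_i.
V_i = g_{ij} V^j:
V_r = (1)(θ) + (0)(2) = θ
V_θ = (0)(θ) + (r^2)(2) = 2*r^2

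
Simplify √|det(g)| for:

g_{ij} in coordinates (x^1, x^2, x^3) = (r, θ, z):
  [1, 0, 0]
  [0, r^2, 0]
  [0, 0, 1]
det(g) = r^2
√|det(g)| = r
Volume element: dV = r dr dθ dz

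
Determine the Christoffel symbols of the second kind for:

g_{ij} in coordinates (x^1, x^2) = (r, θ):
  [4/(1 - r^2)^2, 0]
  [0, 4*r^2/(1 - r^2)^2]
Using Γ^k_{ij} = (1/2) g^{km} (∂_i g_{mj} + ∂_j g_{mi} - ∂_m g_{ij}); the metric is diagonal, so only the m = k term contributes.
Non-zero symbols (using the symmetry Γ^k_{ij} = Γ^k_{ji}):
Γ^r_{r r} = (1/2) g^{rr} (∂_r g_{rr} + ∂_r g_{rr} - ∂_r g_{rr}) = (1/2)((1 - r^2)^2/4)((16*r/(1 - r^2)^3) + (16*r/(1 - r^2)^3) - (16*r/(1 - r^2)^3)) = 2*r/(1 - r^2)
Γ^r_{θ θ} = (1/2) g^{rr} (∂_θ g_{rθ} + ∂_θ g_{rθ} - ∂_r g_{θθ}) = (1/2)((1 - r^2)^2/4)((0) + (0) - (-8*(r^3 + r)/(r^2 - 1)^3)) = (r^3 + r)/(r^2 - 1)
Γ^θ_{r θ} = (1/2) g^{θθ} (∂_r g_{θθ} + ∂_θ g_{θr} - ∂_θ g_{rθ}) = (1/2)((1 - r^2)^2/(4*r^2))((-8*(r^3 + r)/(r^2 - 1)^3) + (0) - (0)) = (-r^2 - 1)/(r^3 - r)
All other Christoffel symbols are zero.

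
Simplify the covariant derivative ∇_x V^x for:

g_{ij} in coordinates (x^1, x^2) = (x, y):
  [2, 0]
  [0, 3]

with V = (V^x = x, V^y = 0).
All Christoffel symbols are zero.
∇_x V^x = ∂_x V^x + Γ^x_{x j} V^j
  = (1) + (0)(x) + (0)(0)
  = 1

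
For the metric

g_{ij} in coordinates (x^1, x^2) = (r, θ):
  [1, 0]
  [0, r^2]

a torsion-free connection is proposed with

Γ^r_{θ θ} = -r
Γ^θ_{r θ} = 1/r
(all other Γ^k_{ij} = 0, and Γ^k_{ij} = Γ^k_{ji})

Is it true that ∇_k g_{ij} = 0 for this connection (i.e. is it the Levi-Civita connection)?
Using ∇_k g_{ij} = ∂_k g_{ij} - Γ^m_{ki} g_{mj} - Γ^m_{kj} g_{im}:
e.g. ∇_r g_{θθ} = (2*r) - (r) - (r) = 0
Every component ∇_k g_{ij} vanishes: the connection is metric compatible.
Yes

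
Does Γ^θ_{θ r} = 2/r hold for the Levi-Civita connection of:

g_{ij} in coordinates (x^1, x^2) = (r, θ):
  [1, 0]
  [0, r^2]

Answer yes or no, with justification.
Γ^θ_{θ r} = (1/2) g^{θθ} (∂_θ g_{θr} + ∂_r g_{θθ} - ∂_θ g_{θr}) = (1/2)(1/r^2)((0) + (2*r) - (0)) = 1/r
This differs from the proposed value 2/r.
No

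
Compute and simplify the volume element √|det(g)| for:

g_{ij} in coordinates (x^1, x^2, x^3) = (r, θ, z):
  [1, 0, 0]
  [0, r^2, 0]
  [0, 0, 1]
det(g) = r^2
√|det(g)| = r
Volume element: dV = r dr dθ dz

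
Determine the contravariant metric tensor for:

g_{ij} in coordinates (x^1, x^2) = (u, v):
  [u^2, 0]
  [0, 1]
The metric is diagonal, so g^{ij} is diagonal with entries 1/g_{ii}: diag(1/(u^2), 1).
g^{ij}:
  [1/u^2, 0]
  [0, 1]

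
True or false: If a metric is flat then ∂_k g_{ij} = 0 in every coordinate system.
Flatness means R^i_{jkl} = 0; the components can still vary, e.g. the flat plane in polar coordinates has g_{θθ} = r^2.
False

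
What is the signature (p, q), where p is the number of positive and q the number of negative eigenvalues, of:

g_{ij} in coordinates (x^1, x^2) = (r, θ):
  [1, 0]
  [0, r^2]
The metric is diagonal, so its eigenvalues are the diagonal entries: 1, r^2 (at a generic point, where coordinate-dependent entries are positive).
2 positive, 0 negative.
(2, 0) - Riemannian (positive definite)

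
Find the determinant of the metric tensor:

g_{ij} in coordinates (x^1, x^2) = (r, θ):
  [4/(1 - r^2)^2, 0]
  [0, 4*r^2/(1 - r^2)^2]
For a 2×2 metric: det(g) = g_{11}·g_{22} - g_{12}·g_{21}
= (4/(1 - r^2)^2)·(4*r^2/(1 - r^2)^2) - (0)·(0)
= 16*r^2/(1 - r^2)^4 - 0
det(g) = 16*r^2/(1 - r^2)^4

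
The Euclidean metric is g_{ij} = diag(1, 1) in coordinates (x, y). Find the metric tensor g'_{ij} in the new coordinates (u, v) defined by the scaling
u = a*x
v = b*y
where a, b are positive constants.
Invert the transformation: x = u/a, y = v/b
g'_{ij} = (∂x^k/∂x'^i)(∂x^l/∂x'^j) g_{kl}; with g_{kl} = δ_{kl} this is Σ_k (∂x^k/∂x'^i)(∂x^k/∂x'^j).
Jacobian: ∂x/∂u = 1/a, ∂x/∂v = 0, ∂y/∂u = 0, ∂y/∂v = 1/b
g'_{uu} = (1/a)(1/a) + (0)(0) = 1/a^2
g'_{uv} = (1/a)(0) + (0)(1/b) = 0
g'_{vv} = (0)(0) + (1/b)(1/b) = 1/b^2
g'_{ij} = diag(1/a^2, 1/b^2)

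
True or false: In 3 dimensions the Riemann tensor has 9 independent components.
n^2(n^2-1)/12 = 9·8/12 = 6 independent components for n = 3.
False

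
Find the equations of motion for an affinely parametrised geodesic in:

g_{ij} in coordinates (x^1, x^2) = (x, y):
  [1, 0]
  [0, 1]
Geodesic equation: d^2x^k/dλ^2 + Γ^k_{ij} (dx^i/dλ)(dx^j/dλ) = 0.
All Christoffel symbols vanish, so the geodesics are straight lines:
d^2x/dλ^2 = 0
d^2y/dλ^2 = 0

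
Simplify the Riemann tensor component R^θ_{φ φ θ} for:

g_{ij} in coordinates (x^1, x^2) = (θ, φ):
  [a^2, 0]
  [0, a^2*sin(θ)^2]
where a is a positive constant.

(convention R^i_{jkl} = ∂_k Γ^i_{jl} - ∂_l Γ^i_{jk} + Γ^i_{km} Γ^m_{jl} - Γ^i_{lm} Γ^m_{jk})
Non-zero Christoffel symbols (Γ^k_{ij} = Γ^k_{ji}):
Γ^θ_{φ φ} = -sin(2*θ)/2
Γ^φ_{θ φ} = 1/tan(θ)
R^θ_{φ φ θ} = ∂_φ Γ^θ_{φ θ} - ∂_θ Γ^θ_{φ φ} + Γ^θ_{φ m} Γ^m_{φ θ} - Γ^θ_{θ m} Γ^m_{φ φ}
  = (0) - (-cos(2*θ)) + (-cos(θ)^2) - (0) = -sin(θ)^2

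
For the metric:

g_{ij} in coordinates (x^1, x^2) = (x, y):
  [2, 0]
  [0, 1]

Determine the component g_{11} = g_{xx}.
With x^1 = x, x^2 = y, g_{11} = g_{xx} is the row-1, column-1 entry of the matrix.
g_{11} = 2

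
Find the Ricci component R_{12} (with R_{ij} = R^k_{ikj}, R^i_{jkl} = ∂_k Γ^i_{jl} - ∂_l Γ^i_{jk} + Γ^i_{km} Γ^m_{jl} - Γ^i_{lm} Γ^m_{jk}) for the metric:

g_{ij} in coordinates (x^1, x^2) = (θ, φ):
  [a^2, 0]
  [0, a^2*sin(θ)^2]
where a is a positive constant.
Non-zero Christoffel symbols (Γ^k_{ij} = Γ^k_{ji}):
Γ^θ_{φ φ} = -sin(2*θ)/2
Γ^φ_{θ φ} = 1/tan(θ)
R^θ_{θ θ φ} = 0 (a repeated index in an antisymmetric pair)
R^φ_{θ φ φ} = 0 (a repeated index in an antisymmetric pair)
R_{θφ} = R^θ_{θ θ φ} + R^φ_{θ φ φ} = (0) + (0) = 0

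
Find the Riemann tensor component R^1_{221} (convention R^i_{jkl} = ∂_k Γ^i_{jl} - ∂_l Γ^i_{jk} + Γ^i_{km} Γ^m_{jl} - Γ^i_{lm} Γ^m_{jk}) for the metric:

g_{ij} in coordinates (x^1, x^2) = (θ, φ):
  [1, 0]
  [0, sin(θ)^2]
Non-zero Christoffel symbols (Γ^k_{ij} = Γ^k_{ji}):
Γ^θ_{φ φ} = -sin(2*θ)/2
Γ^φ_{θ φ} = 1/tan(θ)
R^θ_{φ φ θ} = ∂_φ Γ^θ_{φ θ} - ∂_θ Γ^θ_{φ φ} + Γ^θ_{φ m} Γ^m_{φ θ} - Γ^θ_{θ m} Γ^m_{φ φ}
  = (0) - (-cos(2*θ)) + (-cos(θ)^2) - (0) = -sin(θ)^2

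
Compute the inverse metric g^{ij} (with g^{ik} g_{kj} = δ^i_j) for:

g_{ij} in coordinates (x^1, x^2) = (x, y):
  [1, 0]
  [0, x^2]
The metric is diagonal, so g^{ij} is diagonal with entries 1/g_{ii}: diag(1, 1/(x^2)).
g^{ij}:
  [1, 0]
  [0, 1/x^2]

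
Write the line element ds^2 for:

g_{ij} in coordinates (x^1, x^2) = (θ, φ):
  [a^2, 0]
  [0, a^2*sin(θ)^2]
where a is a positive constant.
ds^2 = g_{ij} dx^i dx^j; only the non-zero components contribute.
ds^2 = a^2 dθ^2 + a^2*sin(θ)^2 dφ^2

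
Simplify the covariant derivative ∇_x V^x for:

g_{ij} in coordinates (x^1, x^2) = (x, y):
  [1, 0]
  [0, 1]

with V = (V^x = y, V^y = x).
All Christoffel symbols are zero.
∇_x V^x = ∂_x V^x + Γ^x_{x j} V^j
  = (0) + (0)(y) + (0)(x)
  = 0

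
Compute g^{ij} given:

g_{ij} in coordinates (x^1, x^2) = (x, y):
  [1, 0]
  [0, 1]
The metric is diagonal, so g^{ij} is diagonal with entries 1/g_{ii}: diag(1, 1).
g^{ij}:
  [1, 0]
  [0, 1]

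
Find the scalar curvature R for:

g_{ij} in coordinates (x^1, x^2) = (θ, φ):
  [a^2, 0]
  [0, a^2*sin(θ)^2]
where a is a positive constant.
Non-zero Christoffel symbols (Γ^k_{ij} = Γ^k_{ji}):
Γ^θ_{φ φ} = -sin(2*θ)/2
Γ^φ_{θ φ} = 1/tan(θ)
Ricci tensor (R_{ij} = R^k_{ikj}): R_{θθ} = 1, R_{θφ} = 0, R_{φφ} = sin(θ)^2
Inverse metric: g^{θθ} = 1/a^2, g^{φφ} = 1/(a^2*sin(θ)^2)
R = g^{ij} R_{ij} = (1/a^2)(1) + (1/(a^2*sin(θ)^2))(sin(θ)^2) = 2/a^2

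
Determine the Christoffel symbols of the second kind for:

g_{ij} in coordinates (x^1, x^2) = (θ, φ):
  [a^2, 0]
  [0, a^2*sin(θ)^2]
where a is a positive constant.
Using Γ^k_{ij} = (1/2) g^{km} (∂_i g_{mj} + ∂_j g_{mi} - ∂_m g_{ij}); the metric is diagonal, so only the m = k term contributes.
Non-zero symbols (using the symmetry Γ^k_{ij} = Γ^k_{ji}):
Γ^θ_{φ φ} = (1/2) g^{θθ} (∂_φ g_{θφ} + ∂_φ g_{θφ} - ∂_θ g_{φφ}) = (1/2)(1/a^2)((0) + (0) - (a^2*sin(2*θ))) = -sin(2*θ)/2
Γ^φ_{θ φ} = (1/2) g^{φφ} (∂_θ g_{φφ} + ∂_φ g_{φθ} - ∂_φ g_{θφ}) = (1/2)(1/(a^2*sin(θ)^2))((a^2*sin(2*θ)) + (0) - (0)) = 1/tan(θ)
All other Christoffel symbols are zero.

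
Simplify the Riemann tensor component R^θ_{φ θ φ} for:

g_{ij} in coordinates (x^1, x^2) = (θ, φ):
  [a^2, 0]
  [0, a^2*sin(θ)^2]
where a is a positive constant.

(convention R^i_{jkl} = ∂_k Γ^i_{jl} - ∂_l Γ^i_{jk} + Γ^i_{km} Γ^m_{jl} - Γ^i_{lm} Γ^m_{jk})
Non-zero Christoffel symbols (Γ^k_{ij} = Γ^k_{ji}):
Γ^θ_{φ φ} = -sin(2*θ)/2
Γ^φ_{θ φ} = 1/tan(θ)
R^θ_{φ θ φ} = ∂_θ Γ^θ_{φ φ} - ∂_φ Γ^θ_{φ θ} + Γ^θ_{θ m} Γ^m_{φ φ} - Γ^θ_{φ m} Γ^m_{φ θ}
  = (-cos(2*θ)) - (0) + (0) - (-cos(θ)^2) = sin(θ)^2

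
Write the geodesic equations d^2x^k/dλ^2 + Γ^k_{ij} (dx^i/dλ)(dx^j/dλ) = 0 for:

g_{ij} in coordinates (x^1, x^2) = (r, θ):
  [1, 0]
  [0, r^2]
Geodesic equation: d^2x^k/dλ^2 + Γ^k_{ij} (dx^i/dλ)(dx^j/dλ) = 0.
Non-zero Christoffel symbols:
Γ^r_{θ θ} = -r
Γ^θ_{r θ} = 1/r
Substituting (the symmetric pair Γ^k_{ij}, Γ^k_{ji} combines into a factor 2):
d^2r/dλ^2 - r (dθ/dλ)^2 = 0
d^2θ/dλ^2 + (2/r) (dr/dλ)(dθ/dλ) = 0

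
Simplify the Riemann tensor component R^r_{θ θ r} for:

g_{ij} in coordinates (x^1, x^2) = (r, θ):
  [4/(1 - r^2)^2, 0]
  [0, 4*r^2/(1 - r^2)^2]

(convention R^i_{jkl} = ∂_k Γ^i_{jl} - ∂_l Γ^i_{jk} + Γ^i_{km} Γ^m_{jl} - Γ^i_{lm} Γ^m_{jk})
Non-zero Christoffel symbols (Γ^k_{ij} = Γ^k_{ji}):
Γ^r_{r r} = 2*r/(1 - r^2)
Γ^r_{θ θ} = (r^3 + r)/(r^2 - 1)
Γ^θ_{r θ} = (-r^2 - 1)/(r^3 - r)
R^r_{θ θ r} = ∂_θ Γ^r_{θ r} - ∂_r Γ^r_{θ θ} + Γ^r_{θ m} Γ^m_{θ r} - Γ^r_{r m} Γ^m_{θ θ}
  = (0) - ((r^4 - 4*r^2 - 1)/(r^2 - 1)^2) + (-(r^2 + 1)^2/(r^2 - 1)^2) - (-2*r^2*(r^2 + 1)/(r^2 - 1)^2) = 4*r^2/(r^2 - 1)^2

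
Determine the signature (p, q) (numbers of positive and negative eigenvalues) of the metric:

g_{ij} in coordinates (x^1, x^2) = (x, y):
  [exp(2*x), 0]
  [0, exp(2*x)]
The metric is diagonal, so its eigenvalues are the diagonal entries: exp(2*x), exp(2*x) (at a generic point, where coordinate-dependent entries are positive).
2 positive, 0 negative.
(2, 0) - Riemannian (positive definite)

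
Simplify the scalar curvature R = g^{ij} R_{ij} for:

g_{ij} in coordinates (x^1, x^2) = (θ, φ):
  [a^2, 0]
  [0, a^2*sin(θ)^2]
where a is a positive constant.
Non-zero Christoffel symbols (Γ^k_{ij} = Γ^k_{ji}):
Γ^θ_{φ φ} = -sin(2*θ)/2
Γ^φ_{θ φ} = 1/tan(θ)
Ricci tensor (R_{ij} = R^k_{ikj}): R_{θθ} = 1, R_{θφ} = 0, R_{φφ} = sin(θ)^2
Inverse metric: g^{θθ} = 1/a^2, g^{φφ} = 1/(a^2*sin(θ)^2)
R = g^{ij} R_{ij} = (1/a^2)(1) + (1/(a^2*sin(θ)^2))(sin(θ)^2) = 2/a^2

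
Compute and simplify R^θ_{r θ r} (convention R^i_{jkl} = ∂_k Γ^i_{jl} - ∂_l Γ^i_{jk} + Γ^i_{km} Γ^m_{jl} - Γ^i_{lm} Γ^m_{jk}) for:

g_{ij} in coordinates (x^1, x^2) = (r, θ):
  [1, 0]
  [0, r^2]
Non-zero Christoffel symbols (Γ^k_{ij} = Γ^k_{ji}):
Γ^r_{θ θ} = -r
Γ^θ_{r θ} = 1/r
R^θ_{r θ r} = ∂_θ Γ^θ_{r r} - ∂_r Γ^θ_{r θ} + Γ^θ_{θ m} Γ^m_{r r} - Γ^θ_{r m} Γ^m_{r θ}
  = (0) - (-1/r^2) + (0) - (1/r^2) = 0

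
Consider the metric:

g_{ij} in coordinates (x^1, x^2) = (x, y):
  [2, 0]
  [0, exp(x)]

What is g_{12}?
With x^1 = x, x^2 = y, g_{12} = g_{xy} is the row-1, column-2 entry of the matrix.
g_{12} = 0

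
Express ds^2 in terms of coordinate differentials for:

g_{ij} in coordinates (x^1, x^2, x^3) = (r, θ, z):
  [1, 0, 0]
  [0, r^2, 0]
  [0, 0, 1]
ds^2 = g_{ij} dx^i dx^j; only the non-zero components contribute.
ds^2 = dr^2 + r^2 dθ^2 + dz^2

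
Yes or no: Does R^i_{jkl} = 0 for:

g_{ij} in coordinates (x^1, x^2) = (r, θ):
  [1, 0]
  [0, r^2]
Non-zero Christoffel symbols:
Γ^r_{θ θ} = -r
Γ^θ_{r θ} = 1/r
Ricci tensor: R_{rr} = 0, R_{rθ} = 0, R_{θθ} = 0
All R_{ij} vanish; in 2 dimensions the Riemann tensor is fully determined by the Ricci tensor, so R^i_{jkl} = 0: the metric is flat (curvilinear coordinates on flat space).
Yes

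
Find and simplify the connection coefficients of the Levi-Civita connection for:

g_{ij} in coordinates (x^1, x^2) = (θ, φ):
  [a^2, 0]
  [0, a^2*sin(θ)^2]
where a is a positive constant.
Using Γ^k_{ij} = (1/2) g^{km} (∂_i g_{mj} + ∂_j g_{mi} - ∂_m g_{ij}); the metric is diagonal, so only the m = k term contributes.
Non-zero symbols (using the symmetry Γ^k_{ij} = Γ^k_{ji}):
Γ^θ_{φ φ} = (1/2) g^{θθ} (∂_φ g_{θφ} + ∂_φ g_{θφ} - ∂_θ g_{φφ}) = (1/2)(1/a^2)((0) + (0) - (a^2*sin(2*θ))) = -sin(2*θ)/2
Γ^φ_{θ φ} = (1/2) g^{φφ} (∂_θ g_{φφ} + ∂_φ g_{φθ} - ∂_φ g_{θφ}) = (1/2)(1/(a^2*sin(θ)^2))((a^2*sin(2*θ)) + (0) - (0)) = 1/tan(θ)
All other Christoffel symbols are zero.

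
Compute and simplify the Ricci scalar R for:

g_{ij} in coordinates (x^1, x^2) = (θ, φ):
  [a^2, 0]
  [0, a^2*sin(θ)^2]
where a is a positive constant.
Non-zero Christoffel symbols (Γ^k_{ij} = Γ^k_{ji}):
Γ^θ_{φ φ} = -sin(2*θ)/2
Γ^φ_{θ φ} = 1/tan(θ)
Ricci tensor (R_{ij} = R^k_{ikj}): R_{θθ} = 1, R_{θφ} = 0, R_{φφ} = sin(θ)^2
Inverse metric: g^{θθ} = 1/a^2, g^{φφ} = 1/(a^2*sin(θ)^2)
R = g^{ij} R_{ij} = (1/a^2)(1) + (1/(a^2*sin(θ)^2))(sin(θ)^2) = 2/a^2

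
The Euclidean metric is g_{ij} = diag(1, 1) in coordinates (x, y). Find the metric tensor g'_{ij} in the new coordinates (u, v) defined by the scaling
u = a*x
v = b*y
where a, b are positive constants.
Invert the transformation: x = u/a, y = v/b
g'_{ij} = (∂x^k/∂x'^i)(∂x^l/∂x'^j) g_{kl}; with g_{kl} = δ_{kl} this is Σ_k (∂x^k/∂x'^i)(∂x^k/∂x'^j).
Jacobian: ∂x/∂u = 1/a, ∂x/∂v = 0, ∂y/∂u = 0, ∂y/∂v = 1/b
g'_{uu} = (1/a)(1/a) + (0)(0) = 1/a^2
g'_{uv} = (1/a)(0) + (0)(1/b) = 0
g'_{vv} = (0)(0) + (1/b)(1/b) = 1/b^2
g'_{ij} = diag(1/a^2, 1/b^2)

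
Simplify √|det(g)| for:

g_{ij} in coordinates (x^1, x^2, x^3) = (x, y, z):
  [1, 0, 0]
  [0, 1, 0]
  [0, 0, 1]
det(g) = 1
√|det(g)| = 1
Volume element: dV = 1 dx dy dz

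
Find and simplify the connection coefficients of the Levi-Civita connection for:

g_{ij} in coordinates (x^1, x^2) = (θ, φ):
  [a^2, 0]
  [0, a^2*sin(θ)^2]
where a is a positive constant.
Using Γ^k_{ij} = (1/2) g^{km} (∂_i g_{mj} + ∂_j g_{mi} - ∂_m g_{ij}); the metric is diagonal, so only the m = k term contributes.
Non-zero symbols (using the symmetry Γ^k_{ij} = Γ^k_{ji}):
Γ^θ_{φ φ} = (1/2) g^{θθ} (∂_φ g_{θφ} + ∂_φ g_{θφ} - ∂_θ g_{φφ}) = (1/2)(1/a^2)((0) + (0) - (a^2*sin(2*θ))) = -sin(2*θ)/2
Γ^φ_{θ φ} = (1/2) g^{φφ} (∂_θ g_{φφ} + ∂_φ g_{φθ} - ∂_φ g_{θφ}) = (1/2)(1/(a^2*sin(θ)^2))((a^2*sin(2*θ)) + (0) - (0)) = 1/tan(θ)
All other Christoffel symbols are zero.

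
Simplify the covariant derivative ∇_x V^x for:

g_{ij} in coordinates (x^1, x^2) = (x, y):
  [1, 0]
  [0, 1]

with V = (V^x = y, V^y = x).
All Christoffel symbols are zero.
∇_x V^x = ∂_x V^x + Γ^x_{x j} V^j
  = (0) + (0)(y) + (0)(x)
  = 0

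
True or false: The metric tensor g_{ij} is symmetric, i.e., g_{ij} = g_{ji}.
By definition the metric is a symmetric bilinear form, g_{ij} = g_{ji}.
True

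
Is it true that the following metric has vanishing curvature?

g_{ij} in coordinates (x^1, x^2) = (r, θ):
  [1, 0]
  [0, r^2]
Non-zero Christoffel symbols:
Γ^r_{θ θ} = -r
Γ^θ_{r θ} = 1/r
Ricci tensor: R_{rr} = 0, R_{rθ} = 0, R_{θθ} = 0
All R_{ij} vanish; in 2 dimensions the Riemann tensor is fully determined by the Ricci tensor, so R^i_{jkl} = 0: the metric is flat (curvilinear coordinates on flat space).
Yes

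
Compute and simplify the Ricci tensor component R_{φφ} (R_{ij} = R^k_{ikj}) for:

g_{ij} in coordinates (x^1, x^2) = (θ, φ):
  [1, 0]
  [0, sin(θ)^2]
Non-zero Christoffel symbols (Γ^k_{ij} = Γ^k_{ji}):
Γ^θ_{φ φ} = -sin(2*θ)/2
Γ^φ_{θ φ} = 1/tan(θ)
R^θ_{φ θ φ} = ∂_θ Γ^θ_{φ φ} - ∂_φ Γ^θ_{φ θ} + Γ^θ_{θ m} Γ^m_{φ φ} - Γ^θ_{φ m} Γ^m_{φ θ}
  = (-cos(2*θ)) - (0) + (0) - (-cos(θ)^2) = sin(θ)^2
R^φ_{φ φ φ} = 0 (a repeated index in an antisymmetric pair)
R_{φφ} = R^θ_{φ θ φ} + R^φ_{φ φ φ} = (sin(θ)^2) + (0) = sin(θ)^2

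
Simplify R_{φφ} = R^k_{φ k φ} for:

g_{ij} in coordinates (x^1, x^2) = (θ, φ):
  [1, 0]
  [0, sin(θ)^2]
Non-zero Christoffel symbols (Γ^k_{ij} = Γ^k_{ji}):
Γ^θ_{φ φ} = -sin(2*θ)/2
Γ^φ_{θ φ} = 1/tan(θ)
R^θ_{φ θ φ} = ∂_θ Γ^θ_{φ φ} - ∂_φ Γ^θ_{φ θ} + Γ^θ_{θ m} Γ^m_{φ φ} - Γ^θ_{φ m} Γ^m_{φ θ}
  = (-cos(2*θ)) - (0) + (0) - (-cos(θ)^2) = sin(θ)^2
R^φ_{φ φ φ} = 0 (a repeated index in an antisymmetric pair)
R_{φφ} = R^θ_{φ θ φ} + R^φ_{φ φ φ} = (sin(θ)^2) + (0) = sin(θ)^2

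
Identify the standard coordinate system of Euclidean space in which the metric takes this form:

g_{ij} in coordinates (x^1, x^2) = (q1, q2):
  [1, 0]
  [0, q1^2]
The line element ds^2 = dq1^2 + q1^2 dq2^2 is dr^2 + r^2 dθ^2 with q1 = r, q2 = θ.
polar coordinates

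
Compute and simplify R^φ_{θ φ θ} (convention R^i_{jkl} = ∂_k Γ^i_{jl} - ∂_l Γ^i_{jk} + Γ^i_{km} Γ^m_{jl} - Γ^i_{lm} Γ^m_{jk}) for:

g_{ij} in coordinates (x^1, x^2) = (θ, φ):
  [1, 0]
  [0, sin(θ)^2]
Non-zero Christoffel symbols (Γ^k_{ij} = Γ^k_{ji}):
Γ^θ_{φ φ} = -sin(2*θ)/2
Γ^φ_{θ φ} = 1/tan(θ)
R^φ_{θ φ θ} = ∂_φ Γ^φ_{θ θ} - ∂_θ Γ^φ_{θ φ} + Γ^φ_{φ m} Γ^m_{θ θ} - Γ^φ_{θ m} Γ^m_{θ φ}
  = (0) - (-1/sin(θ)^2) + (0) - (1/tan(θ)^2) = 1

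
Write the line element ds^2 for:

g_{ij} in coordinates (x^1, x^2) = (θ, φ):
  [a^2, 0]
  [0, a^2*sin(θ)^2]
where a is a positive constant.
ds^2 = g_{ij} dx^i dx^j; only the non-zero components contribute.
ds^2 = a^2 dθ^2 + a^2*sin(θ)^2 dφ^2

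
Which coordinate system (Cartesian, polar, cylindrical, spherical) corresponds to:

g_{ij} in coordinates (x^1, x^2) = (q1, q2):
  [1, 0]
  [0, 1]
All components are constant and the metric is the identity, i.e. orthonormal rectilinear coordinates.
Cartesian (2D) coordinates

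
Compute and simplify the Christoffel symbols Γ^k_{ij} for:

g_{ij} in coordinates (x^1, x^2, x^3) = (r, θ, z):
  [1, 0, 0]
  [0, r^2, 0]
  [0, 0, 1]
Using Γ^k_{ij} = (1/2) g^{km} (∂_i g_{mj} + ∂_j g_{mi} - ∂_m g_{ij}); the metric is diagonal, so only the m = k term contributes.
Non-zero symbols (using the symmetry Γ^k_{ij} = Γ^k_{ji}):
Γ^r_{θ θ} = (1/2) g^{rr} (∂_θ g_{rθ} + ∂_θ g_{rθ} - ∂_r g_{θθ}) = (1/2)(1)((0) + (0) - (2*r)) = -r
Γ^θ_{r θ} = (1/2) g^{θθ} (∂_r g_{θθ} + ∂_θ g_{θr} - ∂_θ g_{rθ}) = (1/2)(1/r^2)((2*r) + (0) - (0)) = 1/r
All other Christoffel symbols are zero.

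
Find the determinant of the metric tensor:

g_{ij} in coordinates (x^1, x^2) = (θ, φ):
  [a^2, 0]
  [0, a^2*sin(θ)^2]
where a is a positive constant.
For a 2×2 metric: det(g) = g_{11}·g_{22} - g_{12}·g_{21}
= (a^2)·(a^2*sin(θ)^2) - (0)·(0)
= a^4*sin(θ)^2 - 0
det(g) = a^4*sin(θ)^2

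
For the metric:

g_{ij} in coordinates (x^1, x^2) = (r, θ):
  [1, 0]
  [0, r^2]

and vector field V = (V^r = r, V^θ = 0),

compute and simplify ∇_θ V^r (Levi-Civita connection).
Non-zero Christoffel symbols:
Γ^r_{θ θ} = -r
Γ^θ_{r θ} = 1/r
∇_θ V^r = ∂_θ V^r + Γ^r_{θ j} V^j
  = (0) + (0)(r) + (-r)(0)
  = 0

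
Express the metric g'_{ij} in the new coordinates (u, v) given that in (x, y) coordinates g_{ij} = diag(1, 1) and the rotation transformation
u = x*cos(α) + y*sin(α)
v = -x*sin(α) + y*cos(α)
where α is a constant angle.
Invert the transformation: x = u*cos(α) - v*sin(α), y = u*sin(α) + v*cos(α)
g'_{ij} = (∂x^k/∂x'^i)(∂x^l/∂x'^j) g_{kl}; with g_{kl} = δ_{kl} this is Σ_k (∂x^k/∂x'^i)(∂x^k/∂x'^j).
Jacobian: ∂x/∂u = cos(α), ∂x/∂v = -sin(α), ∂y/∂u = sin(α), ∂y/∂v = cos(α)
g'_{uu} = (cos(α))(cos(α)) + (sin(α))(sin(α)) = 1
g'_{uv} = (cos(α))(-sin(α)) + (sin(α))(cos(α)) = 0
g'_{vv} = (-sin(α))(-sin(α)) + (cos(α))(cos(α)) = 1
g'_{ij} = diag(1, 1)
The Euclidean metric is invariant under rotations.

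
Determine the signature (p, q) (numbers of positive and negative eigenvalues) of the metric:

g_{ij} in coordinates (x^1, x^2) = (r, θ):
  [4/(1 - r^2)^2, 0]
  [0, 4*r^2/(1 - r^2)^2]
The metric is diagonal, so its eigenvalues are the diagonal entries: 4/(1 - r^2)^2, 4*r^2/(1 - r^2)^2 (at a generic point, where coordinate-dependent entries are positive).
2 positive, 0 negative.
(2, 0) - Riemannian (positive definite)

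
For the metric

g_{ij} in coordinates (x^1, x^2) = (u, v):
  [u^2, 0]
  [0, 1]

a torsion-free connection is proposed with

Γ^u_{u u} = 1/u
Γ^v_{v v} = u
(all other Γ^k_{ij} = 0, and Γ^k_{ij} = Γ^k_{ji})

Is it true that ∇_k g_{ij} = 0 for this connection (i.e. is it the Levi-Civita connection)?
Using ∇_k g_{ij} = ∂_k g_{ij} - Γ^m_{ki} g_{mj} - Γ^m_{kj} g_{im}:
∇_v g_{vv} = (0) - (u) - (u) = -2*u ≠ 0
So the connection is not metric compatible (it is not the Levi-Civita connection).
No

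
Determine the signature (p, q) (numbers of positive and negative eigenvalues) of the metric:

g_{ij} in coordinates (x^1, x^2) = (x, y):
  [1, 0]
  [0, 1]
The metric is diagonal, so its eigenvalues are the diagonal entries: 1, 1 (at a generic point, where coordinate-dependent entries are positive).
2 positive, 0 negative.
(2, 0) - Riemannian (positive definite)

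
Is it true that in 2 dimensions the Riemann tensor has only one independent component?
The number of independent components is n^2(n^2-1)/12 = 4·3/12 = 1 for n = 2 (e.g. R_{1212}).
Yes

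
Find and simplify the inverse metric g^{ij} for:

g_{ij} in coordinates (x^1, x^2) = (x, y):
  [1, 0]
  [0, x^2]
The metric is diagonal, so g^{ij} is diagonal with entries 1/g_{ii}: diag(1, 1/(x^2)).
g^{ij}:
  [1, 0]
  [0, 1/x^2]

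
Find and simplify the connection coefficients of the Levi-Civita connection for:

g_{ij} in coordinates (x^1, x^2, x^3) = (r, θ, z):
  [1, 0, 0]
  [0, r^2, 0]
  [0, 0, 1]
Using Γ^k_{ij} = (1/2) g^{km} (∂_i g_{mj} + ∂_j g_{mi} - ∂_m g_{ij}); the metric is diagonal, so only the m = k term contributes.
Non-zero symbols (using the symmetry Γ^k_{ij} = Γ^k_{ji}):
Γ^r_{θ θ} = (1/2) g^{rr} (∂_θ g_{rθ} + ∂_θ g_{rθ} - ∂_r g_{θθ}) = (1/2)(1)((0) + (0) - (2*r)) = -r
Γ^θ_{r θ} = (1/2) g^{θθ} (∂_r g_{θθ} + ∂_θ g_{θr} - ∂_θ g_{rθ}) = (1/2)(1/r^2)((2*r) + (0) - (0)) = 1/r
All other Christoffel symbols are zero.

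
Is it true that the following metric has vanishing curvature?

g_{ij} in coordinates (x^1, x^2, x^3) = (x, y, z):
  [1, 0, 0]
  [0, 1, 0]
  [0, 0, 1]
All metric components are constant, so every Christoffel symbol vanishes and R^i_{jkl} = 0.
Yes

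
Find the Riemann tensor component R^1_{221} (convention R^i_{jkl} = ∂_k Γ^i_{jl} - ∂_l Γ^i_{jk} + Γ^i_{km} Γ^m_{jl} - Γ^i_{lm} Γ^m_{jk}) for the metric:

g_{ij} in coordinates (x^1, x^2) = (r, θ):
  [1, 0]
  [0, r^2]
Non-zero Christoffel symbols (Γ^k_{ij} = Γ^k_{ji}):
Γ^r_{θ θ} = -r
Γ^θ_{r θ} = 1/r
R^r_{θ θ r} = ∂_θ Γ^r_{θ r} - ∂_r Γ^r_{θ θ} + Γ^r_{θ m} Γ^m_{θ r} - Γ^r_{r m} Γ^m_{θ θ}
  = (0) - (-1) + (-1) - (0) = 0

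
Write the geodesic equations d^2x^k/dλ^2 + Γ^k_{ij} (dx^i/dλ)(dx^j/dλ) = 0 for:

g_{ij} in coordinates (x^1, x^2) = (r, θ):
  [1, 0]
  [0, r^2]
Geodesic equation: d^2x^k/dλ^2 + Γ^k_{ij} (dx^i/dλ)(dx^j/dλ) = 0.
Non-zero Christoffel symbols:
Γ^r_{θ θ} = -r
Γ^θ_{r θ} = 1/r
Substituting (the symmetric pair Γ^k_{ij}, Γ^k_{ji} combines into a factor 2):
d^2r/dλ^2 - r (dθ/dλ)^2 = 0
d^2θ/dλ^2 + (2/r) (dr/dλ)(dθ/dλ) = 0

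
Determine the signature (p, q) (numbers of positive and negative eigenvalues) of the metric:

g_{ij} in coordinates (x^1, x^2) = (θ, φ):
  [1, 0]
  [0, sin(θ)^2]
The metric is diagonal, so its eigenvalues are the diagonal entries: 1, sin(θ)^2 (at a generic point, where coordinate-dependent entries are positive).
2 positive, 0 negative.
(2, 0) - Riemannian (positive definite)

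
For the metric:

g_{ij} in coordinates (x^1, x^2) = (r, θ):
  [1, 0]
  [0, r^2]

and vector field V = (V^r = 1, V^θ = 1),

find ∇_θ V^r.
Non-zero Christoffel symbols:
Γ^r_{θ θ} = -r
Γ^θ_{r θ} = 1/r
∇_θ V^r = ∂_θ V^r + Γ^r_{θ j} V^j
  = (0) + (0)(1) + (-r)(1)
  = -r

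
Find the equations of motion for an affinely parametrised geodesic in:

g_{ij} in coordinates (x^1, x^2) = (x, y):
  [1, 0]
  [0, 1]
Geodesic equation: d^2x^k/dλ^2 + Γ^k_{ij} (dx^i/dλ)(dx^j/dλ) = 0.
All Christoffel symbols vanish, so the geodesics are straight lines:
d^2x/dλ^2 = 0
d^2y/dλ^2 = 0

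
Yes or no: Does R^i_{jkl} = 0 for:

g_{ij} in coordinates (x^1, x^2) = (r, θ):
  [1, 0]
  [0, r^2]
Non-zero Christoffel symbols:
Γ^r_{θ θ} = -r
Γ^θ_{r θ} = 1/r
Ricci tensor: R_{rr} = 0, R_{rθ} = 0, R_{θθ} = 0
All R_{ij} vanish; in 2 dimensions the Riemann tensor is fully determined by the Ricci tensor, so R^i_{jkl} = 0: the metric is flat (curvilinear coordinates on flat space).
Yes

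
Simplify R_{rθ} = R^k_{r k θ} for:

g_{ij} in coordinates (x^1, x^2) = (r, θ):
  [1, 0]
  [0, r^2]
Non-zero Christoffel symbols (Γ^k_{ij} = Γ^k_{ji}):
Γ^r_{θ θ} = -r
Γ^θ_{r θ} = 1/r
R^r_{r r θ} = 0 (a repeated index in an antisymmetric pair)
R^θ_{r θ θ} = 0 (a repeated index in an antisymmetric pair)
R_{rθ} = R^r_{r r θ} + R^θ_{r θ θ} = (0) + (0) = 0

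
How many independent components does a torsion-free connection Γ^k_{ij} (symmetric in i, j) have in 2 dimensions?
Γ^k_{ij} has n choices for the upper index and n(n+1)/2 independent symmetric lower index pairs.
Total = 2 × 2×3/2 = 2 × 3 = 6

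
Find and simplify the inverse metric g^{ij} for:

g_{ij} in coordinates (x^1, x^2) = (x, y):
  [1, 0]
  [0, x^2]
The metric is diagonal, so g^{ij} is diagonal with entries 1/g_{ii}: diag(1, 1/(x^2)).
g^{ij}:
  [1, 0]
  [0, 1/x^2]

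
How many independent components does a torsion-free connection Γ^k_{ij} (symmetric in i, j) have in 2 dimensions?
Γ^k_{ij} has n choices for the upper index and n(n+1)/2 independent symmetric lower index pairs.
Total = 2 × 2×3/2 = 2 × 3 = 6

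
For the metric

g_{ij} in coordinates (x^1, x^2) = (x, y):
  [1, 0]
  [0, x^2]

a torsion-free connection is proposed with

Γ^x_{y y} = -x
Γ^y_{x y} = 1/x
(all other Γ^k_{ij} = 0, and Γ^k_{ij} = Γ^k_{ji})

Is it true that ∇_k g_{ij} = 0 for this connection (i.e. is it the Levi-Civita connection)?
Using ∇_k g_{ij} = ∂_k g_{ij} - Γ^m_{ki} g_{mj} - Γ^m_{kj} g_{im}:
e.g. ∇_x g_{yy} = (2*x) - (x) - (x) = 0
Every component ∇_k g_{ij} vanishes: the connection is metric compatible.
Yes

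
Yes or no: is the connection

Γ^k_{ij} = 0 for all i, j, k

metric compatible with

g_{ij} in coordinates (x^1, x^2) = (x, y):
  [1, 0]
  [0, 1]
Using ∇_k g_{ij} = ∂_k g_{ij} - Γ^m_{ki} g_{mj} - Γ^m_{kj} g_{im}:
e.g. ∇_x g_{yy} = (0) - (0) - (0) = 0
Every component ∇_k g_{ij} vanishes: the connection is metric compatible.
Yes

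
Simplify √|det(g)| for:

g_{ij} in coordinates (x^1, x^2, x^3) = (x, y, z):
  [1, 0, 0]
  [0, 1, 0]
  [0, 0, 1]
det(g) = 1
√|det(g)| = 1
Volume element: dV = 1 dx dy dz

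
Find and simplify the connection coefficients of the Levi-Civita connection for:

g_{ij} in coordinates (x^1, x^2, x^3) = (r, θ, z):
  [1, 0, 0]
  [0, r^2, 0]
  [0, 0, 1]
Using Γ^k_{ij} = (1/2) g^{km} (∂_i g_{mj} + ∂_j g_{mi} - ∂_m g_{ij}); the metric is diagonal, so only the m = k term contributes.
Non-zero symbols (using the symmetry Γ^k_{ij} = Γ^k_{ji}):
Γ^r_{θ θ} = (1/2) g^{rr} (∂_θ g_{rθ} + ∂_θ g_{rθ} - ∂_r g_{θθ}) = (1/2)(1)((0) + (0) - (2*r)) = -r
Γ^θ_{r θ} = (1/2) g^{θθ} (∂_r g_{θθ} + ∂_θ g_{θr} - ∂_θ g_{rθ}) = (1/2)(1/r^2)((2*r) + (0) - (0)) = 1/r
All other Christoffel symbols are zero.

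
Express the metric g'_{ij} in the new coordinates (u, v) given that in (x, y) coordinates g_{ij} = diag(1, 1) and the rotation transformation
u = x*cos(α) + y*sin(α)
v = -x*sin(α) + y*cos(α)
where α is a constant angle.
Invert the transformation: x = u*cos(α) - v*sin(α), y = u*sin(α) + v*cos(α)
g'_{ij} = (∂x^k/∂x'^i)(∂x^l/∂x'^j) g_{kl}; with g_{kl} = δ_{kl} this is Σ_k (∂x^k/∂x'^i)(∂x^k/∂x'^j).
Jacobian: ∂x/∂u = cos(α), ∂x/∂v = -sin(α), ∂y/∂u = sin(α), ∂y/∂v = cos(α)
g'_{uu} = (cos(α))(cos(α)) + (sin(α))(sin(α)) = 1
g'_{uv} = (cos(α))(-sin(α)) + (sin(α))(cos(α)) = 0
g'_{vv} = (-sin(α))(-sin(α)) + (cos(α))(cos(α)) = 1
g'_{ij} = diag(1, 1)
The Euclidean metric is invariant under rotations.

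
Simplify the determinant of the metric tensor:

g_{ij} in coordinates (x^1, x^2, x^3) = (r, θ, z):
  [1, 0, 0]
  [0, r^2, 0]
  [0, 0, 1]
Diagonal metric: det(g) = g_{11}·g_{22}·g_{33}
= (1)·(r^2)·(1)
det(g) = r^2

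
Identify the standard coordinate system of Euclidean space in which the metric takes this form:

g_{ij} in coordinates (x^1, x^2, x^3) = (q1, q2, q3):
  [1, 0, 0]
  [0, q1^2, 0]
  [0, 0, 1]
The line element ds^2 = dq1^2 + q1^2 dq2^2 + dq3^2 is dr^2 + r^2 dθ^2 + dz^2 with q1 = r, q2 = θ, q3 = z.
cylindrical coordinates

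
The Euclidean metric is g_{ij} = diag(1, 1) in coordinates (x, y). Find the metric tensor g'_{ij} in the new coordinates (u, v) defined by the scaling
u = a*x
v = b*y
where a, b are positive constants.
Invert the transformation: x = u/a, y = v/b
g'_{ij} = (∂x^k/∂x'^i)(∂x^l/∂x'^j) g_{kl}; with g_{kl} = δ_{kl} this is Σ_k (∂x^k/∂x'^i)(∂x^k/∂x'^j).
Jacobian: ∂x/∂u = 1/a, ∂x/∂v = 0, ∂y/∂u = 0, ∂y/∂v = 1/b
g'_{uu} = (1/a)(1/a) + (0)(0) = 1/a^2
g'_{uv} = (1/a)(0) + (0)(1/b) = 0
g'_{vv} = (0)(0) + (1/b)(1/b) = 1/b^2
g'_{ij} = diag(1/a^2, 1/b^2)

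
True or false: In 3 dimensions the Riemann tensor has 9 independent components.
n^2(n^2-1)/12 = 9·8/12 = 6 independent components for n = 3.
False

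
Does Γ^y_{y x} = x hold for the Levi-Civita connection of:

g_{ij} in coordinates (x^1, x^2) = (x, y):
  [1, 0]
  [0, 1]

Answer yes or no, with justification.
Γ^y_{y x} = (1/2) g^{yy} (∂_y g_{yx} + ∂_x g_{yy} - ∂_y g_{yx}) = (1/2)(1)((0) + (0) - (0)) = 0
This differs from the proposed value x.
No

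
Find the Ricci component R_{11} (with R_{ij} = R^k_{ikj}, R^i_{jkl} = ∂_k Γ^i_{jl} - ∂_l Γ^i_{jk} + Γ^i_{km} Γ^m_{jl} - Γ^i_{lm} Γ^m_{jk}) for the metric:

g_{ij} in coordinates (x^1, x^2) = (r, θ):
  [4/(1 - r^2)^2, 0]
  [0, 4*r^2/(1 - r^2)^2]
Non-zero Christoffel symbols (Γ^k_{ij} = Γ^k_{ji}):
Γ^r_{r r} = 2*r/(1 - r^2)
Γ^r_{θ θ} = (r^3 + r)/(r^2 - 1)
Γ^θ_{r θ} = (-r^2 - 1)/(r^3 - r)
R^r_{r r r} = 0 (a repeated index in an antisymmetric pair)
R^θ_{r θ r} = ∂_θ Γ^θ_{r r} - ∂_r Γ^θ_{r θ} + Γ^θ_{θ m} Γ^m_{r r} - Γ^θ_{r m} Γ^m_{r θ}
  = (0) - ((r^4 + 4*r^2 - 1)/(r^3 - r)^2) + (2*(r^2 + 1)/(r^2 - 1)^2) - ((r^2 + 1)^2/(r^3 - r)^2) = -4/(r^2 - 1)^2
R_{rr} = R^r_{r r r} + R^θ_{r θ r} = (0) + (-4/(r^2 - 1)^2) = -4/(r^2 - 1)^2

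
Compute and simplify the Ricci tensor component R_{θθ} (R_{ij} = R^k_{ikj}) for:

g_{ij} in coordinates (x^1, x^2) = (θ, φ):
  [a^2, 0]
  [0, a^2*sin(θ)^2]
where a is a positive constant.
Non-zero Christoffel symbols (Γ^k_{ij} = Γ^k_{ji}):
Γ^θ_{φ φ} = -sin(2*θ)/2
Γ^φ_{θ φ} = 1/tan(θ)
R^θ_{θ θ θ} = 0 (a repeated index in an antisymmetric pair)
R^φ_{θ φ θ} = ∂_φ Γ^φ_{θ θ} - ∂_θ Γ^φ_{θ φ} + Γ^φ_{φ m} Γ^m_{θ θ} - Γ^φ_{θ m} Γ^m_{θ φ}
  = (0) - (-1/sin(θ)^2) + (0) - (1/tan(θ)^2) = 1
R_{θθ} = R^θ_{θ θ θ} + R^φ_{θ φ θ} = (0) + (1) = 1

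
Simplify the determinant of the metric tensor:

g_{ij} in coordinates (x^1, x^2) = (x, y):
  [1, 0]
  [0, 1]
For a 2×2 metric: det(g) = g_{11}·g_{22} - g_{12}·g_{21}
= (1)·(1) - (0)·(0)
= 1 - 0
det(g) = 1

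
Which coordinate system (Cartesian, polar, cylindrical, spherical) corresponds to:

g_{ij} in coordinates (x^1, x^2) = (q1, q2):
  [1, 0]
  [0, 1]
All components are constant and the metric is the identity, i.e. orthonormal rectilinear coordinates.
Cartesian (2D) coordinates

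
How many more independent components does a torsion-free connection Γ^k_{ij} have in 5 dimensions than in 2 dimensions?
Independent components in n dimensions: n × n(n+1)/2 = n^2(n+1)/2.
5D: 5 × 15 = 75
2D: 2 × 3 = 6
Difference = 75 - 6 = 69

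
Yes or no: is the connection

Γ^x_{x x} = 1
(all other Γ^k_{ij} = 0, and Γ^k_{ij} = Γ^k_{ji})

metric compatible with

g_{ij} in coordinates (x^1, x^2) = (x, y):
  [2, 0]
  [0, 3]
Using ∇_k g_{ij} = ∂_k g_{ij} - Γ^m_{ki} g_{mj} - Γ^m_{kj} g_{im}:
∇_x g_{xx} = (0) - (2) - (2) = -4 ≠ 0
So the connection is not metric compatible (it is not the Levi-Civita connection).
No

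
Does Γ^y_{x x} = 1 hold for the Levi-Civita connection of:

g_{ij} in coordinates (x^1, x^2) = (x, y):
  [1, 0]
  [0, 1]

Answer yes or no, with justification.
Γ^y_{x x} = (1/2) g^{yy} (∂_x g_{yx} + ∂_x g_{yx} - ∂_y g_{xx}) = (1/2)(1)((0) + (0) - (0)) = 0
This differs from the proposed value 1.
No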